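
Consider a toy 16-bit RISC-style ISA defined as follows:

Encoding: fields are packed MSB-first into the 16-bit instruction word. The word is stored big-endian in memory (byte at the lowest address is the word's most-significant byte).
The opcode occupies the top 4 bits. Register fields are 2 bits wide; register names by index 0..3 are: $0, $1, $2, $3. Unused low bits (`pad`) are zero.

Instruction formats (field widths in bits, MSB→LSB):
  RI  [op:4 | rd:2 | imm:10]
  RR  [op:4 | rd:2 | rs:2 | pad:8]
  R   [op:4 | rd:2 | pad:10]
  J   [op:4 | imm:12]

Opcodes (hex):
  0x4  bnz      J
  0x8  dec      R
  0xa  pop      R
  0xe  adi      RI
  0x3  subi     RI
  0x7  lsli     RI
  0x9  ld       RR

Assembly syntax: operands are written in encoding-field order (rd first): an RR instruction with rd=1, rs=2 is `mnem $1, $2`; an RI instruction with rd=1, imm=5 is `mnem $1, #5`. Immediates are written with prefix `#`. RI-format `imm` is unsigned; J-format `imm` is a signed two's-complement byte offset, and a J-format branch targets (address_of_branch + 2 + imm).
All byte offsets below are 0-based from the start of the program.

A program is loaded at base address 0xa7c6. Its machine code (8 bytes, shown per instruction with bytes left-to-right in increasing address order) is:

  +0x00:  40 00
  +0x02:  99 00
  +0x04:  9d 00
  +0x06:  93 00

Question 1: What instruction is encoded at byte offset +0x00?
[00] 40 00 → 0x4000
  opcode bits[15:12]=0x4: bnz/J
  imm: (w>>0)&0xfff=0x0 → #0

bnz #0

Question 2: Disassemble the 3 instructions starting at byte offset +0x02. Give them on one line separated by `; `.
ld $2, $1; ld $3, $1; ld $0, $3

off 0x02: read 99 00 as big → 0x9900
  top 4b → 0x9 → ld [RR]
  rd: (w>>10)&0x3=0x2 → $2
  rs: (w>>8)&0x3=0x1 → $1
off 0x04: read 9d 00 as big → 0x9d00
  top 4b → 0x9 → ld [RR]
  rd: (w>>10)&0x3=0x3 → $3
  rs: (w>>8)&0x3=0x1 → $1
off 0x06: read 93 00 as big → 0x9300
  top 4b → 0x9 → ld [RR]
  rd: (w>>10)&0x3=0x0 → $0
  rs: (w>>8)&0x3=0x3 → $3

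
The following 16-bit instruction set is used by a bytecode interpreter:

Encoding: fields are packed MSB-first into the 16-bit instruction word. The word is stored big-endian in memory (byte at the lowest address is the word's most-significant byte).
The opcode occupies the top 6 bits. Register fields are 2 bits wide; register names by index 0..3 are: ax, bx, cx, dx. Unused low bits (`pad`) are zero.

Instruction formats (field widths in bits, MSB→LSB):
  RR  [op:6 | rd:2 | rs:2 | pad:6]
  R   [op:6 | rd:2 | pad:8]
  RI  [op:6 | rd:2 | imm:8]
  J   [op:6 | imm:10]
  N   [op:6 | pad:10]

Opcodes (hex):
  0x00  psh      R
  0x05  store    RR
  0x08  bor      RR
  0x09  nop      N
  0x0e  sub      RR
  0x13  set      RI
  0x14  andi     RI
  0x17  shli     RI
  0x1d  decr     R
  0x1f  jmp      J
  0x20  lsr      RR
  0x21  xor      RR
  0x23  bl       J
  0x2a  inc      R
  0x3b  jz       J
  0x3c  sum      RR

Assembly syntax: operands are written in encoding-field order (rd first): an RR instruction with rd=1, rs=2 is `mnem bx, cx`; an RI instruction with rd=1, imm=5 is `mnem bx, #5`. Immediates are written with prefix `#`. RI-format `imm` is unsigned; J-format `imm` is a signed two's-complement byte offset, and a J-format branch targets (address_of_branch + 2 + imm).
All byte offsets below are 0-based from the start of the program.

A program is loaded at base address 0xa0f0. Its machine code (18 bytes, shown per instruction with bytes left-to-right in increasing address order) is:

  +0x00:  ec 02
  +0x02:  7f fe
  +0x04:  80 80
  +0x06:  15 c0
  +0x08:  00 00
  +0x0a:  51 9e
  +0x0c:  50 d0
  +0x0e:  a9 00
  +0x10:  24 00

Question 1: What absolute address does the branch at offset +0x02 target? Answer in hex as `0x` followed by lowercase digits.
@+02  big-endian(7f fe) = 0x7ffe
  top 6b → 0x1f → jmp [J]
  imm@[9:0]=0x3fe (s10→-2) ⇒ #-2
  target = base 0xa0f0 + off 0x02 + 2 + imm -2 = 0xa0f2

0xa0f2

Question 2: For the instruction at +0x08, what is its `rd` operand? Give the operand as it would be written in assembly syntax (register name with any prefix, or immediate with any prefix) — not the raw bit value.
ax

[08] 00 00 → 0x0000
  opcode bits[15:10]=0x0: psh/R
  rd@[9:8]=0x0 ⇒ ax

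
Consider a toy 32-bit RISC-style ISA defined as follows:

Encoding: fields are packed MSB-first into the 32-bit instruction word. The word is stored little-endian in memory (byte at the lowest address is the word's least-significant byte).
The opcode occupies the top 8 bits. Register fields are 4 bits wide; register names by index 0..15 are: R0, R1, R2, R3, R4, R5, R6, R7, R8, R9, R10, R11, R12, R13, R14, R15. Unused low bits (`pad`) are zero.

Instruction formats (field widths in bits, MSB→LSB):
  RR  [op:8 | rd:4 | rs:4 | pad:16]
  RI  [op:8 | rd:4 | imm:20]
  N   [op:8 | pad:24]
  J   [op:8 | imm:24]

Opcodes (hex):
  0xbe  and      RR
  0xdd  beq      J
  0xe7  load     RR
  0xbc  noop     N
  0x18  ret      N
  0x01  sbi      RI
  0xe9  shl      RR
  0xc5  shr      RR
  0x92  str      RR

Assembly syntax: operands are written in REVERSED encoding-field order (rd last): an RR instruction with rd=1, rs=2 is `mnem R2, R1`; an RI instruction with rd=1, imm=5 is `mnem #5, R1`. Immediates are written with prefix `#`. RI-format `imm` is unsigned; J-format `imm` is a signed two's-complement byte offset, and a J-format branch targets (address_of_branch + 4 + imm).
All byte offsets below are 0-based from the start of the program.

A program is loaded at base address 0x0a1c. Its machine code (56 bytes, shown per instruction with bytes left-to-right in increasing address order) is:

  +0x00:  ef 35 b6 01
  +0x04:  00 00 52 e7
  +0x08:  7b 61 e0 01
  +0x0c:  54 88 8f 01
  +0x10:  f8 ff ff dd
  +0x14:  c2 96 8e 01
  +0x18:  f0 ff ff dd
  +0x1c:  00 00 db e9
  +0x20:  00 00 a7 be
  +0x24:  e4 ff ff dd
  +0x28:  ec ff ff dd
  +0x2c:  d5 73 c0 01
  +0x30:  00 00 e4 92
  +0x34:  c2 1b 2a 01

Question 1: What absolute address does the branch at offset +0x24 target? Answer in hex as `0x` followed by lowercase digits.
0x0a28

off 0x24: read e4 ff ff dd as little → 0xddffffe4
  top 8b → 0xdd → beq [J]
  imm@[23:0]=0xffffe4 (s24→-28) ⇒ #-28
  target = base 0x0a1c + off 0x24 + 4 + imm -28 = 0x0a28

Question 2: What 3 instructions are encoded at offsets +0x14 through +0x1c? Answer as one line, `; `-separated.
sbi #956098, R8; beq #-16; shl R11, R13

[14] c2 96 8e 01 → 0x018e96c2
  opcode bits[31:24]=0x1: sbi/RI
  rd@[23:20]=0x8 ⇒ R8
  imm@[19:0]=0xe96c2 ⇒ #956098
[18] f0 ff ff dd → 0xddfffff0
  opcode bits[31:24]=0xdd: beq/J
  imm@[23:0]=0xfffff0 (s24→-16) ⇒ #-16
[1c] 00 00 db e9 → 0xe9db0000
  opcode bits[31:24]=0xe9: shl/RR
  rd@[23:20]=0xd ⇒ R13
  rs@[19:16]=0xb ⇒ R11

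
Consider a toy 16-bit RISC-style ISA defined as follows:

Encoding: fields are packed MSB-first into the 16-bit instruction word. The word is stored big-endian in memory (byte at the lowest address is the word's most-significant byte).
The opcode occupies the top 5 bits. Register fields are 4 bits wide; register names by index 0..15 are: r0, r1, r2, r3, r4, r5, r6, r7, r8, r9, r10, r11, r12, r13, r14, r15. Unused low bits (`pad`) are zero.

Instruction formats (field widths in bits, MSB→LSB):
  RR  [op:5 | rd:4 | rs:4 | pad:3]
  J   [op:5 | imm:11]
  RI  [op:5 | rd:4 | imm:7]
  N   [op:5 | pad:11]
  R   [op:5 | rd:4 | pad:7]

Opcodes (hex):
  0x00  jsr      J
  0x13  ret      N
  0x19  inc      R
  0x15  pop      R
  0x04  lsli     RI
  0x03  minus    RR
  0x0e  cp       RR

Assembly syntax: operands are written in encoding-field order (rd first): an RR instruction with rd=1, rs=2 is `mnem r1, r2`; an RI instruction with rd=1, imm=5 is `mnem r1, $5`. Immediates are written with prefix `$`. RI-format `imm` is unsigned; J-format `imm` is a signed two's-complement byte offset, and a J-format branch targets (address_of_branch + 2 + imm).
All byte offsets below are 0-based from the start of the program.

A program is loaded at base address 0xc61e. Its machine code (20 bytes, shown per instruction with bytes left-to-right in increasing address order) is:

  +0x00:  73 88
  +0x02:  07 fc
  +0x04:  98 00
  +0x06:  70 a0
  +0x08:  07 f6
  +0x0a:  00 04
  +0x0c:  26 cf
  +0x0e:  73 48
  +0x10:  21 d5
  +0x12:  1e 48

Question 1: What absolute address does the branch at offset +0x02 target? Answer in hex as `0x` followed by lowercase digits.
off 0x02: read 07 fc as big → 0x07fc
  top 5b → 0x0 → jsr [J]
  [10:0] imm=2044 (s11→-4) = $-4
  target = base 0xc61e + off 0x02 + 2 + imm -4 = 0xc61e

0xc61e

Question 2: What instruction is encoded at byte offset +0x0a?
jsr $4

+0x0a: 00 04 ⇒ word 0x0004 (big)
  top 5b → 0x0 → jsr [J]
  imm: (w>>0)&0x7ff=0x4 → $4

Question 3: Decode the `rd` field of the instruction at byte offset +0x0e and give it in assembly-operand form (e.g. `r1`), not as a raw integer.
r6

off 0x0e: read 73 48 as big → 0x7348
  op=0x7348>>11=0xe ⇒ cp (RR)
  [10:7] rd=6 = r6
  [6:3] rs=9 = r9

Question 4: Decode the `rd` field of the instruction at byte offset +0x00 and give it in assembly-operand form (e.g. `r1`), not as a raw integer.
r7

[00] 73 88 → 0x7388
  opcode bits[15:11]=0xe: cp/RR
  [10:7] rd=7 = r7
  [6:3] rs=1 = r1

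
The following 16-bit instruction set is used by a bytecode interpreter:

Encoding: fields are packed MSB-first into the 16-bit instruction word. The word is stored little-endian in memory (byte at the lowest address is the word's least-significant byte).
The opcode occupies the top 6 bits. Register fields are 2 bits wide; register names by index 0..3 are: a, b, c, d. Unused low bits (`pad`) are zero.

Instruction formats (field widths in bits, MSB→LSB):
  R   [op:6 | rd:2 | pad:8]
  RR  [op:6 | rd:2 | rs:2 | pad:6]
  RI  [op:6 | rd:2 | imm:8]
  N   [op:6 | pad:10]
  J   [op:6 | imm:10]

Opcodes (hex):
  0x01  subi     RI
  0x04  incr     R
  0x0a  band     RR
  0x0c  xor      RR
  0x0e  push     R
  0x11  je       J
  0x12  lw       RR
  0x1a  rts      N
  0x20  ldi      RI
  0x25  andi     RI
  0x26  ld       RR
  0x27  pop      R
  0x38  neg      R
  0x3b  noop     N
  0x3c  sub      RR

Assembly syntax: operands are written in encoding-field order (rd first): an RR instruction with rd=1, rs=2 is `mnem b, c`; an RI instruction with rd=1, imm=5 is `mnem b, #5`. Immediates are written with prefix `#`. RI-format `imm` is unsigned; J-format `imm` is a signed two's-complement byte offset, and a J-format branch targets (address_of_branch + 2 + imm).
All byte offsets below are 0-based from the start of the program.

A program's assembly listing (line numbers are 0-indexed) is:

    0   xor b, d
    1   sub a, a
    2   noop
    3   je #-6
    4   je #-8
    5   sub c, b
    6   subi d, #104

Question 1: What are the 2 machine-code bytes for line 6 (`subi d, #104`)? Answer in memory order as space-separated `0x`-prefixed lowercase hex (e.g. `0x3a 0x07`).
L6: subi op=0x1:6|rd=3:2|imm=104:8 ⇒ 0x0768 ⇒ little 68 07

0x68 0x07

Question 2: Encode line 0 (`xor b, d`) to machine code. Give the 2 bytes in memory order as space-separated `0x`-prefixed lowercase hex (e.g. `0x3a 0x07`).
line 0 (xor): pack op=0xc:6|rd=1:2|rs=3:2|pad=0:6 = 0x31c0; little→ c0 31

0xc0 0x31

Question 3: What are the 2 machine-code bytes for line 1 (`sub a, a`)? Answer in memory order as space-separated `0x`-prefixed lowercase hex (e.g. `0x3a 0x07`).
line 1 (sub): pack op=0x3c:6|rd=0:2|rs=0:2|pad=0:6 = 0xf000; little→ 00 f0

0x00 0xf0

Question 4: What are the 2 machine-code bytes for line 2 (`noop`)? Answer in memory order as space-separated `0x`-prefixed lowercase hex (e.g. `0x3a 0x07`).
L2: noop op=0x3b:6|pad=0:10 ⇒ 0xec00 ⇒ little 00 ec

0x00 0xec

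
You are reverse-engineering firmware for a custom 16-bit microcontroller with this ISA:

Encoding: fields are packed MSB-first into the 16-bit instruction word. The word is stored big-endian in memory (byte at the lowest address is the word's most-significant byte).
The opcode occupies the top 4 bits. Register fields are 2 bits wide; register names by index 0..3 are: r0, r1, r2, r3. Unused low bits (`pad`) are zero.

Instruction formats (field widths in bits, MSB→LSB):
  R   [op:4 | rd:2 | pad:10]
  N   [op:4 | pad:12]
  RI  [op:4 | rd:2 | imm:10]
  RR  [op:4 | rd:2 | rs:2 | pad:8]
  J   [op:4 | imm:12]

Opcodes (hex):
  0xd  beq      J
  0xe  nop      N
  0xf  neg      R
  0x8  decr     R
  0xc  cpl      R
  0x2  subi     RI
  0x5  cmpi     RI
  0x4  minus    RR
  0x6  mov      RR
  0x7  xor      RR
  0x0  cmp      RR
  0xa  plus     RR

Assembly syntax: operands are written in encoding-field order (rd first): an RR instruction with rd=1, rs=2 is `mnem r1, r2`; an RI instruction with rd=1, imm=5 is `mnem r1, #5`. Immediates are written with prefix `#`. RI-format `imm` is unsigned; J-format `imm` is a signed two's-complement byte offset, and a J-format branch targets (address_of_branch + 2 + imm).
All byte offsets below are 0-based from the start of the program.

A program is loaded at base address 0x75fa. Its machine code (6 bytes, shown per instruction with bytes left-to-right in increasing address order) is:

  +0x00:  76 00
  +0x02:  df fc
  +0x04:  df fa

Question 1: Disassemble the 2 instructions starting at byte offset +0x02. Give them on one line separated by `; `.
beq #-4; beq #-6

off 0x02: read df fc as big → 0xdffc
  opcode bits[15:12]=0xd: beq/J
  imm@[11:0]=0xffc (s12→-4) ⇒ #-4
off 0x04: read df fa as big → 0xdffa
  opcode bits[15:12]=0xd: beq/J
  imm@[11:0]=0xffa (s12→-6) ⇒ #-6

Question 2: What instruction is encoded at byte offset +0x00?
off 0x00: read 76 00 as big → 0x7600
  top 4b → 0x7 → xor [RR]
  rd: (w>>10)&0x3=0x1 → r1
  rs: (w>>8)&0x3=0x2 → r2

xor r1, r2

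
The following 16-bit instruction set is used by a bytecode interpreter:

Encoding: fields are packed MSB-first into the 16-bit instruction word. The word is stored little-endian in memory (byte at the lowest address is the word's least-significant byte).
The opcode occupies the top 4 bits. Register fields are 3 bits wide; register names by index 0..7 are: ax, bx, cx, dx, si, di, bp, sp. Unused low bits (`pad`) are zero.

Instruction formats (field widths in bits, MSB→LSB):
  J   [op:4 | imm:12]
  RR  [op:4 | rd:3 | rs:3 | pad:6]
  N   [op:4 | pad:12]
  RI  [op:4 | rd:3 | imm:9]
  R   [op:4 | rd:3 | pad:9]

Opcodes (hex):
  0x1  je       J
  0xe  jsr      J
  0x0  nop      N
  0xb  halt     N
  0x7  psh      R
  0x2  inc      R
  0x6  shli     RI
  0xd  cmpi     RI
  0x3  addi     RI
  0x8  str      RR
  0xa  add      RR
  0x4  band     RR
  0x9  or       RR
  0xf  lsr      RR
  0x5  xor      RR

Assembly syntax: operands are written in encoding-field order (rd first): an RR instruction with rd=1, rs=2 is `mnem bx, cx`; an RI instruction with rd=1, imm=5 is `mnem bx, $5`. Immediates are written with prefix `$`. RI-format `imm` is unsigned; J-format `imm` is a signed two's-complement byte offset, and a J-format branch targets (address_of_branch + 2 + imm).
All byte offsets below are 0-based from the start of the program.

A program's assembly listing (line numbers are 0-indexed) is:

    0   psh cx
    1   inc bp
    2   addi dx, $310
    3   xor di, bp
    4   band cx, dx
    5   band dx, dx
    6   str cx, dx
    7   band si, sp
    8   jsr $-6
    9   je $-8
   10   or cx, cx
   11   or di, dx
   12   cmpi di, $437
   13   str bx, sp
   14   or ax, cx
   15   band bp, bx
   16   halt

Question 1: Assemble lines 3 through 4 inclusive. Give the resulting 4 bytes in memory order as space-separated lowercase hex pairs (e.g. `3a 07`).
80 5b c0 44

3. xor fields op=0x5:4|rd=5:3|rs=6:3|pad=0:6 → word 5b80h → 80 5b
4. band fields op=0x4:4|rd=2:3|rs=3:3|pad=0:6 → word 44c0h → c0 44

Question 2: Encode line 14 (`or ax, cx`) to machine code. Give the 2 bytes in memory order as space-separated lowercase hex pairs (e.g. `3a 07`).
80 90

14. or fields op=0x9:4|rd=0:3|rs=2:3|pad=0:6 → word 9080h → 80 90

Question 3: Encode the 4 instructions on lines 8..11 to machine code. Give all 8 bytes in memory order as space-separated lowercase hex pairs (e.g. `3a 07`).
L8: jsr op=0xe:4|imm=-6:12 ⇒ 0xeffa ⇒ little fa ef
L9: je op=0x1:4|imm=-8:12 ⇒ 0x1ff8 ⇒ little f8 1f
L10: or op=0x9:4|rd=2:3|rs=2:3|pad=0:6 ⇒ 0x9480 ⇒ little 80 94
L11: or op=0x9:4|rd=5:3|rs=3:3|pad=0:6 ⇒ 0x9ac0 ⇒ little c0 9a

fa ef f8 1f 80 94 c0 9a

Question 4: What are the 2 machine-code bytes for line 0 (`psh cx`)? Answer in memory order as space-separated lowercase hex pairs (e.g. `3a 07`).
0. psh fields op=0x7:4|rd=2:3|pad=0:9 → word 7400h → 00 74

00 74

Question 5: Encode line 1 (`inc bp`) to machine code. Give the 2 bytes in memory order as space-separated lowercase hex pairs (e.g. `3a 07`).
00 2c

L1: inc op=0x2:4|rd=6:3|pad=0:9 ⇒ 0x2c00 ⇒ little 00 2c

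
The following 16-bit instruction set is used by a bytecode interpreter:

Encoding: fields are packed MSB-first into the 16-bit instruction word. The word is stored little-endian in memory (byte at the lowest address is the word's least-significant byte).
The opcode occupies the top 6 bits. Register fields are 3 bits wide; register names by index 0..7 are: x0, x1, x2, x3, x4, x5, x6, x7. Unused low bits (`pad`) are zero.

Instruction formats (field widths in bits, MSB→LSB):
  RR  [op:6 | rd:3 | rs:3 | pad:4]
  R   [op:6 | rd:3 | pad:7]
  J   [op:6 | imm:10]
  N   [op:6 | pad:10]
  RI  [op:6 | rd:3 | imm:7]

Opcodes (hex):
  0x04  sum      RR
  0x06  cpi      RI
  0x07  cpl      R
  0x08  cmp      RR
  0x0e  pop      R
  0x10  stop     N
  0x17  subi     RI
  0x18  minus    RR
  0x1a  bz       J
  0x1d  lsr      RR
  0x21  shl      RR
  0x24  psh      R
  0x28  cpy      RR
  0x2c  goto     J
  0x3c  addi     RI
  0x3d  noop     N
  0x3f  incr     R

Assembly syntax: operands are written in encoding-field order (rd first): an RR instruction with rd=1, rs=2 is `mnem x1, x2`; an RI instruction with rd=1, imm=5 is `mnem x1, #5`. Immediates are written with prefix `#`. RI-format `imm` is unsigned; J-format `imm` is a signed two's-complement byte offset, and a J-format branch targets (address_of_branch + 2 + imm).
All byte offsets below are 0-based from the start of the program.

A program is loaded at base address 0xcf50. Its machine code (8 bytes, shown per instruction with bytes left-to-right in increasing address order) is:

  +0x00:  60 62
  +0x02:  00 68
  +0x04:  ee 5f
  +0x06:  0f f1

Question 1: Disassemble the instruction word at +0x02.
bz #0

off 0x02: read 00 68 as little → 0x6800
  top 6b → 0x1a → bz [J]
  imm: (w>>0)&0x3ff=0x0 → #0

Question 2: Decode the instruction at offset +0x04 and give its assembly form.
subi x7, #110

[04] ee 5f → 0x5fee
  top 6b → 0x17 → subi [RI]
  rd: (w>>7)&0x7=0x7 → x7
  imm: (w>>0)&0x7f=0x6e → #110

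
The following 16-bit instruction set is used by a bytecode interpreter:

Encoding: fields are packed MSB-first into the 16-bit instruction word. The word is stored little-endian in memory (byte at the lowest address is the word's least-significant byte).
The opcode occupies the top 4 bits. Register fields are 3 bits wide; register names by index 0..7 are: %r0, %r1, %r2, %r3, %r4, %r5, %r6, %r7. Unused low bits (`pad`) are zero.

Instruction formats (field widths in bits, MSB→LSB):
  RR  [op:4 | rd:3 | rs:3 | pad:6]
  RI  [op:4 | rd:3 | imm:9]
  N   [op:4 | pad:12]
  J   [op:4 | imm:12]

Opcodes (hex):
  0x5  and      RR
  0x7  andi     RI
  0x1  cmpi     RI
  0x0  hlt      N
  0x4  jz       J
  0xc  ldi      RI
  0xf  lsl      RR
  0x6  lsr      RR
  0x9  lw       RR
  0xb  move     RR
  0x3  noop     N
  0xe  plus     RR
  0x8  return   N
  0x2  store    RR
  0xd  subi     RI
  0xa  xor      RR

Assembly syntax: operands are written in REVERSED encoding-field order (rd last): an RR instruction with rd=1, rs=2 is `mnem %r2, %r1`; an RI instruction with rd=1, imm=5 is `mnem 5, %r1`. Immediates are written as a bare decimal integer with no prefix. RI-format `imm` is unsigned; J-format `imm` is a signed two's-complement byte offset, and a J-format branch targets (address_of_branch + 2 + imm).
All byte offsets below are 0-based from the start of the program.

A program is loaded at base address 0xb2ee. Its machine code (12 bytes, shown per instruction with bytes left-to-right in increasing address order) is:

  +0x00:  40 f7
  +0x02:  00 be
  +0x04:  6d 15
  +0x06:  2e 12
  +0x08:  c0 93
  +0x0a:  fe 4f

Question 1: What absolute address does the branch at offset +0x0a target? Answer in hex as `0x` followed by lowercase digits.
0xb2f8

[0a] fe 4f → 0x4ffe
  top 4b → 0x4 → jz [J]
  imm: (w>>0)&0xfff=0xffe (s12→-2) → -2
  target = base 0xb2ee + off 0x0a + 2 + imm -2 = 0xb2f8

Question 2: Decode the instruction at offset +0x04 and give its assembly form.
@+04  little-endian(6d 15) = 0x156d
  op=0x156d>>12=0x1 ⇒ cmpi (RI)
  rd@[11:9]=0x2 ⇒ %r2
  imm@[8:0]=0x16d ⇒ 365

cmpi 365, %r2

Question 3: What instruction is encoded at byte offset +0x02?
move %r0, %r7

[02] 00 be → 0xbe00
  op=0xbe00>>12=0xb ⇒ move (RR)
  rd: (w>>9)&0x7=0x7 → %r7
  rs: (w>>6)&0x7=0x0 → %r0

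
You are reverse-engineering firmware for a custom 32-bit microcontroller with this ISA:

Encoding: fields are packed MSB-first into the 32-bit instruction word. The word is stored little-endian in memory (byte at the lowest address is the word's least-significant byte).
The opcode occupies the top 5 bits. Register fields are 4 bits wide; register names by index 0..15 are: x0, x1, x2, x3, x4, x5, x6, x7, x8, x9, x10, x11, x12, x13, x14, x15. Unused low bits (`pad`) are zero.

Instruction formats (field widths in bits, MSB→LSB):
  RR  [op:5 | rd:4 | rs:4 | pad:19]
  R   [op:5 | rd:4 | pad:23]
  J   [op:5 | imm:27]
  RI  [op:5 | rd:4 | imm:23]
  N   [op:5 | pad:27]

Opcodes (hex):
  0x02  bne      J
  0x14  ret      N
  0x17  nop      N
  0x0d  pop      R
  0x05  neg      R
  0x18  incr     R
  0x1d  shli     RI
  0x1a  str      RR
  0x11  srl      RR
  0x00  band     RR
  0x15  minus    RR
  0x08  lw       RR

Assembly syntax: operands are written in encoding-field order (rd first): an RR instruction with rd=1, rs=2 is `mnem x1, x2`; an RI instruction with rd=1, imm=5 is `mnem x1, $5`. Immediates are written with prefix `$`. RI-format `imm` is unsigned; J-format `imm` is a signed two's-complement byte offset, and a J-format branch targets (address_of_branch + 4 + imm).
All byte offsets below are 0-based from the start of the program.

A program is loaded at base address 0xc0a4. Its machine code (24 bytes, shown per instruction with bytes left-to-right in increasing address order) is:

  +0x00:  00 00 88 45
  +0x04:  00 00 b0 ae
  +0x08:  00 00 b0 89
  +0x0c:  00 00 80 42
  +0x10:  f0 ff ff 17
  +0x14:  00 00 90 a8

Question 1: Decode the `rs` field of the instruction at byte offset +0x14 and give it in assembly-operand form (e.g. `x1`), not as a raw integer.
off 0x14: read 00 00 90 a8 as little → 0xa8900000
  top 5b → 0x15 → minus [RR]
  rd: (w>>23)&0xf=0x1 → x1
  rs: (w>>19)&0xf=0x2 → x2

x2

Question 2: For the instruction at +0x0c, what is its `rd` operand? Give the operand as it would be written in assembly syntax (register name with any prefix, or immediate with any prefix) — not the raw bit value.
x5

[0c] 00 00 80 42 → 0x42800000
  opcode bits[31:27]=0x8: lw/RR
  rd: (w>>23)&0xf=0x5 → x5
  rs: (w>>19)&0xf=0x0 → x0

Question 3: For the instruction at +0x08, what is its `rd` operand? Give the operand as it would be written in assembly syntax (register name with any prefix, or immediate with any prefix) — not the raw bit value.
x3

+0x08: 00 00 b0 89 ⇒ word 0x89b00000 (little)
  opcode bits[31:27]=0x11: srl/RR
  rd@[26:23]=0x3 ⇒ x3
  rs@[22:19]=0x6 ⇒ x6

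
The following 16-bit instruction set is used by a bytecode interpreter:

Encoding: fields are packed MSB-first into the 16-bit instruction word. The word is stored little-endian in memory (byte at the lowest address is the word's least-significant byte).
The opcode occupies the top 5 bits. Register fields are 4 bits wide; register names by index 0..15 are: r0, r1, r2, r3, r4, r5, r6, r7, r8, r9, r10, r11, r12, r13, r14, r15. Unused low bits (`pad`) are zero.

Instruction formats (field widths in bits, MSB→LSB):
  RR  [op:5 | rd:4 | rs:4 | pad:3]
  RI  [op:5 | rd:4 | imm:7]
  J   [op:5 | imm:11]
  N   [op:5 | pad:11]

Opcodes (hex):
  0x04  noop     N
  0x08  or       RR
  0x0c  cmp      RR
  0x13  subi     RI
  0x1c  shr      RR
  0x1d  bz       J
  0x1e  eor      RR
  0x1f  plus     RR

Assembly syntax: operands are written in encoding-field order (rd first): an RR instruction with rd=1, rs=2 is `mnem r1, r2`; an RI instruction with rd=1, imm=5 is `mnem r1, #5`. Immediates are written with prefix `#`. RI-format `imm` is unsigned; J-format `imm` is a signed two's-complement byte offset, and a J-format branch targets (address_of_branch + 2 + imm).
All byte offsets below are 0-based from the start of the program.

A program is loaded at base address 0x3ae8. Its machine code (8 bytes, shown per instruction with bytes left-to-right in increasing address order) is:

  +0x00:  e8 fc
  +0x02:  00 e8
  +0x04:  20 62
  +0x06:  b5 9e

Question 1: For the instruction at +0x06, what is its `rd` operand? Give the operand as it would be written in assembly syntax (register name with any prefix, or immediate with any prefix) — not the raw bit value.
r13

@+06  little-endian(b5 9e) = 0x9eb5
  top 5b → 0x13 → subi [RI]
  rd: (w>>7)&0xf=0xd → r13
  imm: (w>>0)&0x7f=0x35 → #53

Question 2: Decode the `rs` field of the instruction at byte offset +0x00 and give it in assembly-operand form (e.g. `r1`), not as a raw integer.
r13

+0x00: e8 fc ⇒ word 0xfce8 (little)
  opcode bits[15:11]=0x1f: plus/RR
  [10:7] rd=9 = r9
  [6:3] rs=13 = r13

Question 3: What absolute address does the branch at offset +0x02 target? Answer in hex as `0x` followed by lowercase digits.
@+02  little-endian(00 e8) = 0xe800
  top 5b → 0x1d → bz [J]
  [10:0] imm=0 = #0
  target = base 0x3ae8 + off 0x02 + 2 + imm 0 = 0x3aec

0x3aec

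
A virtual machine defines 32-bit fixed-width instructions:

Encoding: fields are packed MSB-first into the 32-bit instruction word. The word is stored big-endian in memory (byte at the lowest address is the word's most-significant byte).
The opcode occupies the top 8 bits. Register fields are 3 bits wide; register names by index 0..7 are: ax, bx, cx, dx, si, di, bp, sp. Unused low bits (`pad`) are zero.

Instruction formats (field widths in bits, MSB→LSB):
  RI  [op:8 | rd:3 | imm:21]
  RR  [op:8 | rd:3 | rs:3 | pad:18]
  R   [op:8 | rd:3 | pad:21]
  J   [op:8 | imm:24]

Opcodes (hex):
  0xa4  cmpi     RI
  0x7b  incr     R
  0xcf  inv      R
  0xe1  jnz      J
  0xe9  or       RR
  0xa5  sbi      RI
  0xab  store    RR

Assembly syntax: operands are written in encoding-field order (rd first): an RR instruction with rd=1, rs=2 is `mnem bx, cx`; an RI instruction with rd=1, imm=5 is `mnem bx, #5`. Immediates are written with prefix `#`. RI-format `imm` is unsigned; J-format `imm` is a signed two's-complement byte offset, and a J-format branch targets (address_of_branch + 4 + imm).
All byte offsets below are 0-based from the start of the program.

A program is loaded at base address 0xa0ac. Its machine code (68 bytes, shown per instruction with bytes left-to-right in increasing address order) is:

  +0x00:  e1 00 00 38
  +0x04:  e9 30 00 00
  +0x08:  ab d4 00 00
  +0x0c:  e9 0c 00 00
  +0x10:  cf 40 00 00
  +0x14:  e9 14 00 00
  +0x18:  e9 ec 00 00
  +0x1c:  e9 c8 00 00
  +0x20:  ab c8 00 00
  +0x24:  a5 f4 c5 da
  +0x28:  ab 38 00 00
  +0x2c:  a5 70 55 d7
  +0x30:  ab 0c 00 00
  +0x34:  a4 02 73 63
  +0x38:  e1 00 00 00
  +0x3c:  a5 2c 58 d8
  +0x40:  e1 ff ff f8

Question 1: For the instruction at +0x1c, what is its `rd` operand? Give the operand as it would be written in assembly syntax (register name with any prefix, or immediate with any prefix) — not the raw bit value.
bp

off 0x1c: read e9 c8 00 00 as big → 0xe9c80000
  opcode bits[31:24]=0xe9: or/RR
  rd: (w>>21)&0x7=0x6 → bp
  rs: (w>>18)&0x7=0x2 → cx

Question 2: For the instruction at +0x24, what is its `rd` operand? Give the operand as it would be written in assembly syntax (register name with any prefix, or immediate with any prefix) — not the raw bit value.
sp

+0x24: a5 f4 c5 da ⇒ word 0xa5f4c5da (big)
  top 8b → 0xa5 → sbi [RI]
  [23:21] rd=7 = sp
  [20:0] imm=1361370 = #1361370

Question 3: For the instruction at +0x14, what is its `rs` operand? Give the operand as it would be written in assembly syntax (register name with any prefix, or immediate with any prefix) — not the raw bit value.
di

off 0x14: read e9 14 00 00 as big → 0xe9140000
  top 8b → 0xe9 → or [RR]
  [23:21] rd=0 = ax
  [20:18] rs=5 = di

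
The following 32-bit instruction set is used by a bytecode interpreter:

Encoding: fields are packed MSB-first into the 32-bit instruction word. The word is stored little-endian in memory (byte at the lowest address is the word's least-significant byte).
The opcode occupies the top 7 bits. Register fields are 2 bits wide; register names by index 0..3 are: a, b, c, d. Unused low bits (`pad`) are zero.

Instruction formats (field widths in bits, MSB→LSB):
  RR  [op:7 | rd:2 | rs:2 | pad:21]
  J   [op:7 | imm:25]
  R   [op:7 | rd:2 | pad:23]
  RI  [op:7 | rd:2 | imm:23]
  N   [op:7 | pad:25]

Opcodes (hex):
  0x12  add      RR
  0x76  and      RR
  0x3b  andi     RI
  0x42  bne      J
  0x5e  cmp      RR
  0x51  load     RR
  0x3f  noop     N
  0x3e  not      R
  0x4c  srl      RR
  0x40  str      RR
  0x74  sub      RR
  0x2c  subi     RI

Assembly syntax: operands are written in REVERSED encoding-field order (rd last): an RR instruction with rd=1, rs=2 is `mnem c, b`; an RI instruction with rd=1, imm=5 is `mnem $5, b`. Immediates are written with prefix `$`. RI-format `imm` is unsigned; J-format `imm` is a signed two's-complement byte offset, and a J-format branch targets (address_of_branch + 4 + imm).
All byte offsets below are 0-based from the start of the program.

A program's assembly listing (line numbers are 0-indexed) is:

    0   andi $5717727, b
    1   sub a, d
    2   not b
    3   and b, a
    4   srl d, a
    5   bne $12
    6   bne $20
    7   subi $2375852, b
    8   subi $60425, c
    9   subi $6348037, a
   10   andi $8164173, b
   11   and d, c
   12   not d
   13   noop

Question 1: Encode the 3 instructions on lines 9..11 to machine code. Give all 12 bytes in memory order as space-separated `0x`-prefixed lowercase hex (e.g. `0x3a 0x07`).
0x05 0xdd 0x60 0x58 0x4d 0x93 0xfc 0x76 0x00 0x00 0x60 0xed

L9: subi op=0x2c:7|rd=0:2|imm=6348037:23 ⇒ 0x5860dd05 ⇒ little 05 dd 60 58
L10: andi op=0x3b:7|rd=1:2|imm=8164173:23 ⇒ 0x76fc934d ⇒ little 4d 93 fc 76
L11: and op=0x76:7|rd=2:2|rs=3:2|pad=0:21 ⇒ 0xed600000 ⇒ little 00 00 60 ed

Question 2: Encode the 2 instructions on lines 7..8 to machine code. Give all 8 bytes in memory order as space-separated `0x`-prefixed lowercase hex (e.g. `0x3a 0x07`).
0xac 0x40 0xa4 0x58 0x09 0xec 0x00 0x59

line 7 (subi): pack op=0x2c:7|rd=1:2|imm=2375852:23 = 0x58a440ac; little→ ac 40 a4 58
line 8 (subi): pack op=0x2c:7|rd=2:2|imm=60425:23 = 0x5900ec09; little→ 09 ec 00 59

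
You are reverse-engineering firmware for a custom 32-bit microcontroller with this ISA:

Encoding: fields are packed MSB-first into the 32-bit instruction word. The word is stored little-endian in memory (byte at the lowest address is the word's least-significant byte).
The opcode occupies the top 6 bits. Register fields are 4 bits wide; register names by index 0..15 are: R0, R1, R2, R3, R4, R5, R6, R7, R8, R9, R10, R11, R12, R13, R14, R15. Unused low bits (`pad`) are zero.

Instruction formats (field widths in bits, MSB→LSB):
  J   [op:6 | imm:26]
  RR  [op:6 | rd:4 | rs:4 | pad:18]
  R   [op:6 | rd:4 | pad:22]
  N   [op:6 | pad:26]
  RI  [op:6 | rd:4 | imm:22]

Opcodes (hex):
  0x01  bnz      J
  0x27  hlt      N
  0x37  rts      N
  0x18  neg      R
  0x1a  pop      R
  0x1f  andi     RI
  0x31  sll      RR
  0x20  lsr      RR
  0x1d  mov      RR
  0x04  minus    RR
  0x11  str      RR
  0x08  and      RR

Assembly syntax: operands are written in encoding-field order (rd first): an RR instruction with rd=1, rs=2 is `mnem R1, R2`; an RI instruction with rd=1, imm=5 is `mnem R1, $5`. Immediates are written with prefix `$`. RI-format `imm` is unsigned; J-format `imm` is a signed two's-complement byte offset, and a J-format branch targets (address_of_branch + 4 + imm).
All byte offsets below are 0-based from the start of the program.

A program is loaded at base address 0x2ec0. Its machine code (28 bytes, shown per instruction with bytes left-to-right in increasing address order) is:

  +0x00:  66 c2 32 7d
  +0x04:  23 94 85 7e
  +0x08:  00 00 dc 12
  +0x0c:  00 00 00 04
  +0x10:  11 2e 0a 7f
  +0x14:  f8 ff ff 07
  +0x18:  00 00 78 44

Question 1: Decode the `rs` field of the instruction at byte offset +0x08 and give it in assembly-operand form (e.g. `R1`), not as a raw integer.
R7

@+08  little-endian(00 00 dc 12) = 0x12dc0000
  opcode bits[31:26]=0x4: minus/RR
  rd: (w>>22)&0xf=0xb → R11
  rs: (w>>18)&0xf=0x7 → R7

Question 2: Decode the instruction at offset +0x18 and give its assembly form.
[18] 00 00 78 44 → 0x44780000
  opcode bits[31:26]=0x11: str/RR
  rd: (w>>22)&0xf=0x1 → R1
  rs: (w>>18)&0xf=0xe → R14

str R1, R14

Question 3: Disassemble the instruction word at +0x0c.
bnz $0

+0x0c: 00 00 00 04 ⇒ word 0x04000000 (little)
  opcode bits[31:26]=0x1: bnz/J
  [25:0] imm=0 = $0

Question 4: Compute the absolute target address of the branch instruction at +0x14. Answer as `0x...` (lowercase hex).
0x2ed0

[14] f8 ff ff 07 → 0x07fffff8
  opcode bits[31:26]=0x1: bnz/J
  [25:0] imm=67108856 (s26→-8) = $-8
  target = base 0x2ec0 + off 0x14 + 4 + imm -8 = 0x2ed0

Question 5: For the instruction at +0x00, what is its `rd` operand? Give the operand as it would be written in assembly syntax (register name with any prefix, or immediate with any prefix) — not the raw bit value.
R4

+0x00: 66 c2 32 7d ⇒ word 0x7d32c266 (little)
  opcode bits[31:26]=0x1f: andi/RI
  [25:22] rd=4 = R4
  [21:0] imm=3326566 = $3326566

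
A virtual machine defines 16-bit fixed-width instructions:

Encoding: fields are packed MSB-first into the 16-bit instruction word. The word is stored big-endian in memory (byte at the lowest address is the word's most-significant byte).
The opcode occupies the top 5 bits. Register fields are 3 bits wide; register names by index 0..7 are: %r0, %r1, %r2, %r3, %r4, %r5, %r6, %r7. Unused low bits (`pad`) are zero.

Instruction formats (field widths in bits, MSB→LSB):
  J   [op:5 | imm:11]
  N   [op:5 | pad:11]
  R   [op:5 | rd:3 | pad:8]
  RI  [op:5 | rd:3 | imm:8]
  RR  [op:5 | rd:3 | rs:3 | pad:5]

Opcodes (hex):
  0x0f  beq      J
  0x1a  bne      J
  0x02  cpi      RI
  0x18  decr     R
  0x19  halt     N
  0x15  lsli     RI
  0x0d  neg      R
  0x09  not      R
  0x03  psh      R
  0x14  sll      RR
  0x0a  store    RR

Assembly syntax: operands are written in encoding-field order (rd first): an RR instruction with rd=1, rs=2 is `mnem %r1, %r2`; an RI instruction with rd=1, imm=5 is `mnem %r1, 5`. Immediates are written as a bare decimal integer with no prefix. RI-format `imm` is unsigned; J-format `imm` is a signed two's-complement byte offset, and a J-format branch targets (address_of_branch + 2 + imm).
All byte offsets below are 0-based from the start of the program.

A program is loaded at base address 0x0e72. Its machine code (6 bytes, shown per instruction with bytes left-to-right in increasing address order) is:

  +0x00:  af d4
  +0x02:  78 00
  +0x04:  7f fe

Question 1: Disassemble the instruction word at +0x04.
off 0x04: read 7f fe as big → 0x7ffe
  top 5b → 0xf → beq [J]
  [10:0] imm=2046 (s11→-2) = -2

beq -2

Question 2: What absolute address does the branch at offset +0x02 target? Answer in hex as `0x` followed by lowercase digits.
0x0e76

off 0x02: read 78 00 as big → 0x7800
  opcode bits[15:11]=0xf: beq/J
  imm@[10:0]=0x0 ⇒ 0
  target = base 0x0e72 + off 0x02 + 2 + imm 0 = 0x0e76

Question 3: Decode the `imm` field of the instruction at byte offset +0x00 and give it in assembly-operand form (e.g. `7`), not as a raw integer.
@+00  big-endian(af d4) = 0xafd4
  op=0xafd4>>11=0x15 ⇒ lsli (RI)
  rd: (w>>8)&0x7=0x7 → %r7
  imm: (w>>0)&0xff=0xd4 → 212

212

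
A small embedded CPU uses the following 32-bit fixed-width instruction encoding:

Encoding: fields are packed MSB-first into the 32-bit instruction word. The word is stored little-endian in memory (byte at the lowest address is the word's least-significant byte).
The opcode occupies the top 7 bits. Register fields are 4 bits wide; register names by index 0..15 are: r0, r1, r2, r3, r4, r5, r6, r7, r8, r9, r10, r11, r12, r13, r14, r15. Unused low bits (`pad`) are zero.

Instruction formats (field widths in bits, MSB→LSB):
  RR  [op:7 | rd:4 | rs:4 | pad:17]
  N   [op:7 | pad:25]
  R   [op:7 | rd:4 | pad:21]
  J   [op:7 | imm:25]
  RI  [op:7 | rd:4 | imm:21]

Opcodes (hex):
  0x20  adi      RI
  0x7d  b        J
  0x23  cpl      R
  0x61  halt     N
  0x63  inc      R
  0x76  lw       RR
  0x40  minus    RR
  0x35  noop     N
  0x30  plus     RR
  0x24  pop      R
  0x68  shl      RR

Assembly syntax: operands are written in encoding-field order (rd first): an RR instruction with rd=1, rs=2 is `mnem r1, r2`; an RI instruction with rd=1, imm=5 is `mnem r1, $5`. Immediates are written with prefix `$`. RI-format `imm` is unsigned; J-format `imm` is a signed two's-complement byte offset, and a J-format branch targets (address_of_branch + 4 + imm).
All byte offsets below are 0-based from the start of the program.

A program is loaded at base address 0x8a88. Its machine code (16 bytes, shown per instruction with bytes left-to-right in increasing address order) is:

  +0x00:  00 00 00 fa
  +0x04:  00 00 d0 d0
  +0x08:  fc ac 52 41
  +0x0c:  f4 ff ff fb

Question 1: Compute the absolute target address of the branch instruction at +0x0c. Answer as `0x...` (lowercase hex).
@+0c  little-endian(f4 ff ff fb) = 0xfbfffff4
  op=0xfbfffff4>>25=0x7d ⇒ b (J)
  imm@[24:0]=0x1fffff4 (s25→-12) ⇒ $-12
  target = base 0x8a88 + off 0x0c + 4 + imm -12 = 0x8a8c

0x8a8c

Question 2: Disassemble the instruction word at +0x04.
shl r6, r8

@+04  little-endian(00 00 d0 d0) = 0xd0d00000
  opcode bits[31:25]=0x68: shl/RR
  rd: (w>>21)&0xf=0x6 → r6
  rs: (w>>17)&0xf=0x8 → r8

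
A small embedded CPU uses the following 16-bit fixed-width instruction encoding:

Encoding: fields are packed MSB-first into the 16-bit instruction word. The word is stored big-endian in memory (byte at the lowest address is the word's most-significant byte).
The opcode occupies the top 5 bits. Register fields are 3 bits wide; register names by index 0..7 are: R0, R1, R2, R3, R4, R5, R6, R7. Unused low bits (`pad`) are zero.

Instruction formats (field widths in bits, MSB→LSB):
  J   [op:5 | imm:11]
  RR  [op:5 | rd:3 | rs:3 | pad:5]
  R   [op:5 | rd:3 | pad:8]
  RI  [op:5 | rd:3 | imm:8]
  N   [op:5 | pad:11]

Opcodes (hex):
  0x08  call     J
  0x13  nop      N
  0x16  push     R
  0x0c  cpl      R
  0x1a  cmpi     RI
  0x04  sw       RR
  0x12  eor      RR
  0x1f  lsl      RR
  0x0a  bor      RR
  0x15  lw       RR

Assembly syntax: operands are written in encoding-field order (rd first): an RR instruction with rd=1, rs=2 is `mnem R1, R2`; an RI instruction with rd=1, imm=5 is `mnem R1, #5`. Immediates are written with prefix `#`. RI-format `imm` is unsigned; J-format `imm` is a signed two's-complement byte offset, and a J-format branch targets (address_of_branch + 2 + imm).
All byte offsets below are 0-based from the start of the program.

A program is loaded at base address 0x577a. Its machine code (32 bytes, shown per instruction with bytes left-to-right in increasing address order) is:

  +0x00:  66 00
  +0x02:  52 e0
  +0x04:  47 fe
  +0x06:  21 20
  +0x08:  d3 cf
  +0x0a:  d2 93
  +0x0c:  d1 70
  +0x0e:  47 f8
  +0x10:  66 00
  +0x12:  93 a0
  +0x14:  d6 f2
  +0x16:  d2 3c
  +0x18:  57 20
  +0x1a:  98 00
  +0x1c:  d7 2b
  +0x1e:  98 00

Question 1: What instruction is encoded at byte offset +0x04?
call #-2

@+04  big-endian(47 fe) = 0x47fe
  opcode bits[15:11]=0x8: call/J
  imm@[10:0]=0x7fe (s11→-2) ⇒ #-2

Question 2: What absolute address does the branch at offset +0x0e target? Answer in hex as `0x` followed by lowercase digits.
+0x0e: 47 f8 ⇒ word 0x47f8 (big)
  top 5b → 0x8 → call [J]
  imm: (w>>0)&0x7ff=0x7f8 (s11→-8) → #-8
  target = base 0x577a + off 0x0e + 2 + imm -8 = 0x5782

0x5782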